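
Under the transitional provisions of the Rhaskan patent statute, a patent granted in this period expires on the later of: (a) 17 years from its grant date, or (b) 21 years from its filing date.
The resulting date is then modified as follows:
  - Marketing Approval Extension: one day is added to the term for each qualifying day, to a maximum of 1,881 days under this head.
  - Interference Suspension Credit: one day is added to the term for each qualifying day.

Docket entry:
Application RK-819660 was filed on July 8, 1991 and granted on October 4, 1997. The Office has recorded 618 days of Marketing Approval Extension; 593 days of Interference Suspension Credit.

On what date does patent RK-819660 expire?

2018-01-27

(a) grant + 17 years → 4 October 2014.
(b) filing + 21 years → 8 July 2012.
Later of the two: 4 October 2014.
Marketing Approval Extension: 618 days (within the 1881-day cap) → +618 days → 13 June 2016.
Interference Suspension Credit: +593 days → 27 January 2018.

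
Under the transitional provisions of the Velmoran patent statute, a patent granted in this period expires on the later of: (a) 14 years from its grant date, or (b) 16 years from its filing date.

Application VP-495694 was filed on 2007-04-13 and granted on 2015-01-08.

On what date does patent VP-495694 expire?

2029-01-08

(a) grant + 14 years → 8 January 2029.
(b) filing + 16 years → 13 April 2023.
Later of the two: 8 January 2029.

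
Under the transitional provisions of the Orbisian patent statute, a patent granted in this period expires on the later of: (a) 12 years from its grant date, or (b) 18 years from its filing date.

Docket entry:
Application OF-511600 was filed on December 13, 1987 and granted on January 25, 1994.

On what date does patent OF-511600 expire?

2006-01-25

(a) grant + 12 years → 25 January 2006.
(b) filing + 18 years → 13 December 2005.
Later of the two: 25 January 2006.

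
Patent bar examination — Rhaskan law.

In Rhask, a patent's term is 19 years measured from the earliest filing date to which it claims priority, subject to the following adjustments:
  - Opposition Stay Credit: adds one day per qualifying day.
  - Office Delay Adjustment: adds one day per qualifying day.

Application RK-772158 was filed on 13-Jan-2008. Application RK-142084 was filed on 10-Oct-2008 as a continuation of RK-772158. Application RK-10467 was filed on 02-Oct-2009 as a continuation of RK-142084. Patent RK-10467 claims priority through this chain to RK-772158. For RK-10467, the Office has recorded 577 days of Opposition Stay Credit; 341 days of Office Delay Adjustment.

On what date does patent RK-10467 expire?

Earliest priority filing: 13 January 2008.
Base term: 13 January 2008 + 19 years → 13 January 2027.
Opposition Stay Credit: +577 days → 12 August 2028.
Office Delay Adjustment: +341 days → 19 July 2029.

2029-07-19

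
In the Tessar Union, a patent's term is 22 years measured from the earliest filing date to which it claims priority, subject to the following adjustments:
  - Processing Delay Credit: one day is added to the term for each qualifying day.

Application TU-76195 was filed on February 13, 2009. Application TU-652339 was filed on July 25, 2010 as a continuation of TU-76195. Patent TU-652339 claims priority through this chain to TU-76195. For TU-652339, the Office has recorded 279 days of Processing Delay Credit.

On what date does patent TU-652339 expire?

Earliest priority filing: 13 February 2009.
Base term: 13 February 2009 + 22 years → 13 February 2031.
Processing Delay Credit: +279 days → 19 November 2031.

2031-11-19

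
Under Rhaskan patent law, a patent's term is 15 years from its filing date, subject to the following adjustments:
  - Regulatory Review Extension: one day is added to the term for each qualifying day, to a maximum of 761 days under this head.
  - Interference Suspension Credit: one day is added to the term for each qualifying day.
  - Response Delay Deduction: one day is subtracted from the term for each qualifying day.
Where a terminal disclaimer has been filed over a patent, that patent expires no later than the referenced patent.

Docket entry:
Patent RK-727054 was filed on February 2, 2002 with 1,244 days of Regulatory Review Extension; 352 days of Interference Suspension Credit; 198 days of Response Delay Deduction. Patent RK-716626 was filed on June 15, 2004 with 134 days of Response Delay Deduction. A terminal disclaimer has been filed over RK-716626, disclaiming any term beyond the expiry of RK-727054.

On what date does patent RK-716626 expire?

February 1, 2019

Natural term of RK-716626:
  Base: filing + 15 years → 15 June 2019.
  Response Delay Deduction: −134 days → 1 February 2019.
Expiry of referenced patent RK-727054:
  Base: filing + 15 years → 2 February 2017.
  Regulatory Review Extension: 1244 days claimed exceeds the 761-day cap, so +761 days → 5 March 2019.
  Interference Suspension Credit: +352 days → 20 February 2020.
  Response Delay Deduction: −198 days → 6 August 2019.
Terminal disclaimer: RK-716626 expires on the earlier of 1 February 2019 and 6 August 2019.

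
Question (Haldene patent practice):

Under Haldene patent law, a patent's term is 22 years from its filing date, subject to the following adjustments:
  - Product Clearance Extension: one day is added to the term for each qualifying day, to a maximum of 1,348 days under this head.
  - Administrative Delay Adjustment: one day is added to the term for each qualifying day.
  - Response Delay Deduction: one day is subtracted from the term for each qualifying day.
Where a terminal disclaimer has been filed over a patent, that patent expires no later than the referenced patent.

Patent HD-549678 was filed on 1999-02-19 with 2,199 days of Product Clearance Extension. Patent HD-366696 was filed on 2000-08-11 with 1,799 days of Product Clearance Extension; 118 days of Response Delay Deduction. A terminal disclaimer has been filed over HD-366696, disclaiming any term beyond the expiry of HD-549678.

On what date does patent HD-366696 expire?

2024-10-29

Natural term of HD-366696:
  Base: filing + 22 years → 11 August 2022.
  Product Clearance Extension: 1799 days claimed exceeds the 1348-day cap, so +1348 days → 20 April 2026.
  Response Delay Deduction: −118 days → 23 December 2025.
Expiry of referenced patent HD-549678:
  Base: filing + 22 years → 19 February 2021.
  Product Clearance Extension: 2199 days claimed exceeds the 1348-day cap, so +1348 days → 29 October 2024.
Terminal disclaimer: HD-366696 expires on the earlier of 23 December 2025 and 29 October 2024.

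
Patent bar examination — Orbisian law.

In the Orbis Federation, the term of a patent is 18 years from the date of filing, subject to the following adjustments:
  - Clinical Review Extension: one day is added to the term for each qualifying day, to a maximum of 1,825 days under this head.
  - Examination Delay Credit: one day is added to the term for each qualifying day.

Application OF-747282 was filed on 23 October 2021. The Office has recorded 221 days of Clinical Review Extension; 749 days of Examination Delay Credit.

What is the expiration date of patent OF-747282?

June 19, 2042

Base term: filing date + 18 years → 23 October 2039.
Clinical Review Extension: 221 days (within the 1825-day cap) → +221 days → 31 May 2040.
Examination Delay Credit: +749 days → 19 June 2042.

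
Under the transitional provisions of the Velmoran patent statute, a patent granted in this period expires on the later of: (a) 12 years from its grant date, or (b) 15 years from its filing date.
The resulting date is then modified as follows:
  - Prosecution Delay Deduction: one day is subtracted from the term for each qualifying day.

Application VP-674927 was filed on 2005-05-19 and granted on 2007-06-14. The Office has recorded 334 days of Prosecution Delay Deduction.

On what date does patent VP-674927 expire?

(a) grant + 12 years → 14 June 2019.
(b) filing + 15 years → 19 May 2020.
Later of the two: 19 May 2020.
Prosecution Delay Deduction: −334 days → 20 June 2019.

2019-06-20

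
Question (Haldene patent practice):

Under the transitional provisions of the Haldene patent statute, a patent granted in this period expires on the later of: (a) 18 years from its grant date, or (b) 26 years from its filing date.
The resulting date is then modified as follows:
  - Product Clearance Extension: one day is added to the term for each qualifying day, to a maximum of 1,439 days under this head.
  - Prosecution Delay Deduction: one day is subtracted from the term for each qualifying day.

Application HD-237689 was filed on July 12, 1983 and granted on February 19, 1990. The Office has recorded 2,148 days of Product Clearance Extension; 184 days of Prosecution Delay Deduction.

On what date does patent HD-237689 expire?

December 18, 2012

(a) grant + 18 years → 19 February 2008.
(b) filing + 26 years → 12 July 2009.
Later of the two: 12 July 2009.
Product Clearance Extension: 2148 days claimed exceeds the 1439-day cap, so +1439 days → 20 June 2013.
Prosecution Delay Deduction: −184 days → 18 December 2012.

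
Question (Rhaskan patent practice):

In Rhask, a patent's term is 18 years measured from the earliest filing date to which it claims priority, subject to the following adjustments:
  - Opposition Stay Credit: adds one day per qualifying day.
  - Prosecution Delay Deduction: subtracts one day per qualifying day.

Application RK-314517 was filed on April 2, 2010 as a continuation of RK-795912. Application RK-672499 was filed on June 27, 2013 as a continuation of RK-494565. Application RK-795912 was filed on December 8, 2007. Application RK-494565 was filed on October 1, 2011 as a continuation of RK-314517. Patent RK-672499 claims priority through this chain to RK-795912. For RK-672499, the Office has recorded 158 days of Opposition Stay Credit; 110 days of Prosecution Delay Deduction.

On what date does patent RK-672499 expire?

Earliest priority filing: 8 December 2007.
Base term: 8 December 2007 + 18 years → 8 December 2025.
Opposition Stay Credit: +158 days → 15 May 2026.
Prosecution Delay Deduction: −110 days → 25 January 2026.

2026-01-25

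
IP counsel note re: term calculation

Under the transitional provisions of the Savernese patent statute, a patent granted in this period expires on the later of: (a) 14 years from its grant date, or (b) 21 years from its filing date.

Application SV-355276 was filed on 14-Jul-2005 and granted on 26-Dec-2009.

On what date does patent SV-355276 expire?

(a) grant + 14 years → 26 December 2023.
(b) filing + 21 years → 14 July 2026.
Later of the two: 14 July 2026.

July 14, 2026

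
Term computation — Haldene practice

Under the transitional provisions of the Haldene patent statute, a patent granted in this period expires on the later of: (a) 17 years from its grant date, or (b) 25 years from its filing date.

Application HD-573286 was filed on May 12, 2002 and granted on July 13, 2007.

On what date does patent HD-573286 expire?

2027-05-12

(a) grant + 17 years → 13 July 2024.
(b) filing + 25 years → 12 May 2027.
Later of the two: 12 May 2027.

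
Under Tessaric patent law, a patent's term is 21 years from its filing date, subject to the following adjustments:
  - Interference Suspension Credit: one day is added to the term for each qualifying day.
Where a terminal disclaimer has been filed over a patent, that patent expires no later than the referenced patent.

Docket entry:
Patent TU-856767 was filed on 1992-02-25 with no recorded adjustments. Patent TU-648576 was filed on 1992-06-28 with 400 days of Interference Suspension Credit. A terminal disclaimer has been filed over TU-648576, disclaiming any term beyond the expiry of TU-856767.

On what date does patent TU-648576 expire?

2013-02-25

Natural term of TU-648576:
  Base: filing + 21 years → 28 June 2013.
  Interference Suspension Credit: +400 days → 2 August 2014.
Expiry of referenced patent TU-856767:
  Base: filing + 21 years → 25 February 2013.
Terminal disclaimer: TU-648576 expires on the earlier of 2 August 2014 and 25 February 2013.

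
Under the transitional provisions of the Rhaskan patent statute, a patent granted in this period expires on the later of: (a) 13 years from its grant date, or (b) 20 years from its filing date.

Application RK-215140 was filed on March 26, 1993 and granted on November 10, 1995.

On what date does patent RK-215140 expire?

(a) grant + 13 years → 10 November 2008.
(b) filing + 20 years → 26 March 2013.
Later of the two: 26 March 2013.

2013-03-26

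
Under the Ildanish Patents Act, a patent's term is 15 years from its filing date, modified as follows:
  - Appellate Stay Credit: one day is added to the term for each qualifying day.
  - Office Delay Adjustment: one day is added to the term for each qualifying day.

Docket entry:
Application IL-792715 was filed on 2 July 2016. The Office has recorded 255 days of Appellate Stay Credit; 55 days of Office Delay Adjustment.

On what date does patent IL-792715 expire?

2032-05-07

Base term: filing date + 15 years → 2 July 2031.
Appellate Stay Credit: +255 days → 13 March 2032.
Office Delay Adjustment: +55 days → 7 May 2032.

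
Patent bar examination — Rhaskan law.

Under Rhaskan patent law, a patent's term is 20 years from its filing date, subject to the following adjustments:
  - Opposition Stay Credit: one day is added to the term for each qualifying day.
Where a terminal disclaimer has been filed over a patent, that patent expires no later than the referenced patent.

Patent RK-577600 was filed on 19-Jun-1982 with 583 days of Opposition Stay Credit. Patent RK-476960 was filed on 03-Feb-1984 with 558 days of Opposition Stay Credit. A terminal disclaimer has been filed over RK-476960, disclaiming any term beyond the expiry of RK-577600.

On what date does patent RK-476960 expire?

2004-01-23

Natural term of RK-476960:
  Base: filing + 20 years → 3 February 2004.
  Opposition Stay Credit: +558 days → 14 August 2005.
Expiry of referenced patent RK-577600:
  Base: filing + 20 years → 19 June 2002.
  Opposition Stay Credit: +583 days → 23 January 2004.
Terminal disclaimer: RK-476960 expires on the earlier of 14 August 2005 and 23 January 2004.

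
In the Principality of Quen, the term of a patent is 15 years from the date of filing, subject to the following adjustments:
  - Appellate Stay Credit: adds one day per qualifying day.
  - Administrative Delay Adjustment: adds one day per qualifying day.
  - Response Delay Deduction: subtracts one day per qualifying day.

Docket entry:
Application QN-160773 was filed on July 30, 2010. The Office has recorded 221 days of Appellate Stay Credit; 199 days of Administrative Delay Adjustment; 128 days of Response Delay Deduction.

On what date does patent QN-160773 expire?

Base term: filing date + 15 years → 30 July 2025.
Appellate Stay Credit: +221 days → 8 March 2026.
Administrative Delay Adjustment: +199 days → 23 September 2026.
Response Delay Deduction: −128 days → 18 May 2026.

May 18, 2026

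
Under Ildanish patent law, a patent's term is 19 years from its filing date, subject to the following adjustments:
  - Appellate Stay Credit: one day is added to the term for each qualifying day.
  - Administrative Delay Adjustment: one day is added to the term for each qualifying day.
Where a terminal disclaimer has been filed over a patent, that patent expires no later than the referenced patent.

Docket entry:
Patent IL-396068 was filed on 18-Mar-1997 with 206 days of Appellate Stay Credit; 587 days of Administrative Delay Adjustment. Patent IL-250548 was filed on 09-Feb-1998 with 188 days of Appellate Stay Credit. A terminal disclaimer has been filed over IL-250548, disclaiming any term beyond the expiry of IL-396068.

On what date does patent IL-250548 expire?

August 16, 2017

Natural term of IL-250548:
  Base: filing + 19 years → 9 February 2017.
  Appellate Stay Credit: +188 days → 16 August 2017.
Expiry of referenced patent IL-396068:
  Base: filing + 19 years → 18 March 2016.
  Appellate Stay Credit: +206 days → 10 October 2016.
  Administrative Delay Adjustment: +587 days → 20 May 2018.
Terminal disclaimer: IL-250548 expires on the earlier of 16 August 2017 and 20 May 2018.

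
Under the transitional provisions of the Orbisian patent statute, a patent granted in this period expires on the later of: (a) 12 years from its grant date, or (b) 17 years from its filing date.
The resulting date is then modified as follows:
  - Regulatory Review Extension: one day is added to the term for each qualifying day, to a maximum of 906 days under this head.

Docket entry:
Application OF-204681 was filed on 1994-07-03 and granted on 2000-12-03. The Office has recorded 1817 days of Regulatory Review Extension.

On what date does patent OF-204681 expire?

2015-05-28

(a) grant + 12 years → 3 December 2012.
(b) filing + 17 years → 3 July 2011.
Later of the two: 3 December 2012.
Regulatory Review Extension: 1817 days claimed exceeds the 906-day cap, so +906 days → 28 May 2015.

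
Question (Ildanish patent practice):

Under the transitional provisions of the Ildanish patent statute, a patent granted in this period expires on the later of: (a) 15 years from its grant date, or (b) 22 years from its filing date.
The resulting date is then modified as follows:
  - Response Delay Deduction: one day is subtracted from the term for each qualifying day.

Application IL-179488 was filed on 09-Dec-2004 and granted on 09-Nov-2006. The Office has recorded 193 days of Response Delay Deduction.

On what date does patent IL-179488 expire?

(a) grant + 15 years → 9 November 2021.
(b) filing + 22 years → 9 December 2026.
Later of the two: 9 December 2026.
Response Delay Deduction: −193 days → 30 May 2026.

May 30, 2026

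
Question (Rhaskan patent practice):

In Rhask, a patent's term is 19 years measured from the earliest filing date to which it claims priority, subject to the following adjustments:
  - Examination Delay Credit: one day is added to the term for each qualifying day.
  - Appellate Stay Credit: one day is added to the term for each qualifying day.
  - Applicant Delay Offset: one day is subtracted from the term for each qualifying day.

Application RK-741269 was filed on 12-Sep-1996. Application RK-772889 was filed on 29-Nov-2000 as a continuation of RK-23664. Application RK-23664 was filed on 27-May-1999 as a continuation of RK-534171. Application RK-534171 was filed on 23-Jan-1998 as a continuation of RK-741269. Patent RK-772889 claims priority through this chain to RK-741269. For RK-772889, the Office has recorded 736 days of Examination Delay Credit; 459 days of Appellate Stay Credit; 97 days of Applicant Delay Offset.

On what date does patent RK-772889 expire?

Earliest priority filing: 12 September 1996.
Base term: 12 September 1996 + 19 years → 12 September 2015.
Examination Delay Credit: +736 days → 17 September 2017.
Appellate Stay Credit: +459 days → 20 December 2018.
Applicant Delay Offset: −97 days → 14 September 2018.

September 14, 2018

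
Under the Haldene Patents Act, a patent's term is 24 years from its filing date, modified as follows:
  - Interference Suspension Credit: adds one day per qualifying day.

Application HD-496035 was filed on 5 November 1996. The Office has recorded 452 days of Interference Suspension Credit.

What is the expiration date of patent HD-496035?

2022-01-31

Base term: filing date + 24 years → 5 November 2020.
Interference Suspension Credit: +452 days → 31 January 2022.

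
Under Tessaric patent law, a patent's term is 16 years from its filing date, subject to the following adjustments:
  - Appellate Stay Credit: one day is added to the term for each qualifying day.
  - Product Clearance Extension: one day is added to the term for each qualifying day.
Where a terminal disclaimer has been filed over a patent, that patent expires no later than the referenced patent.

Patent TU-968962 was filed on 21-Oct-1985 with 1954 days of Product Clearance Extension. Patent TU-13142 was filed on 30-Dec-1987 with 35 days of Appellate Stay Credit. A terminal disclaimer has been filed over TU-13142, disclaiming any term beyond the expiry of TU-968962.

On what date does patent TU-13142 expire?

Natural term of TU-13142:
  Base: filing + 16 years → 30 December 2003.
  Appellate Stay Credit: +35 days → 3 February 2004.
Expiry of referenced patent TU-968962:
  Base: filing + 16 years → 21 October 2001.
  Product Clearance Extension: +1954 days → 26 February 2007.
Terminal disclaimer: TU-13142 expires on the earlier of 3 February 2004 and 26 February 2007.

February 3, 2004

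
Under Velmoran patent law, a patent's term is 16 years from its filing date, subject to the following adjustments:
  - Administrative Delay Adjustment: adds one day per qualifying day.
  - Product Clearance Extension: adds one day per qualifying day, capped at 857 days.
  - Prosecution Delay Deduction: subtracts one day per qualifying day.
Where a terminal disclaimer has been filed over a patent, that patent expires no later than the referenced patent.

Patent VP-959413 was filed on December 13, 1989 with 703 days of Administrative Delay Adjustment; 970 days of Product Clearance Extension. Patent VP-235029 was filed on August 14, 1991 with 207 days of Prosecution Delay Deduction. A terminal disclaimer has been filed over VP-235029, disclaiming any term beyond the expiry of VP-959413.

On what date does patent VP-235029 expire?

January 19, 2007

Natural term of VP-235029:
  Base: filing + 16 years → 14 August 2007.
  Prosecution Delay Deduction: −207 days → 19 January 2007.
Expiry of referenced patent VP-959413:
  Base: filing + 16 years → 13 December 2005.
  Administrative Delay Adjustment: +703 days → 16 November 2007.
  Product Clearance Extension: 970 days claimed exceeds the 857-day cap, so +857 days → 22 March 2010.
Terminal disclaimer: VP-235029 expires on the earlier of 19 January 2007 and 22 March 2010.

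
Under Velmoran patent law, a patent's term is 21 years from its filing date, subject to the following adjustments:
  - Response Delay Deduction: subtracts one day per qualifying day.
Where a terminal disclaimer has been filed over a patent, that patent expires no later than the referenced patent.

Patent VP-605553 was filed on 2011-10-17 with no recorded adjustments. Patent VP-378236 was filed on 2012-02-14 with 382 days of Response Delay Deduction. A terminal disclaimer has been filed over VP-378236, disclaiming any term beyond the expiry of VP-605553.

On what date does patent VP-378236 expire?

2032-01-29

Natural term of VP-378236:
  Base: filing + 21 years → 14 February 2033.
  Response Delay Deduction: −382 days → 29 January 2032.
Expiry of referenced patent VP-605553:
  Base: filing + 21 years → 17 October 2032.
Terminal disclaimer: VP-378236 expires on the earlier of 29 January 2032 and 17 October 2032.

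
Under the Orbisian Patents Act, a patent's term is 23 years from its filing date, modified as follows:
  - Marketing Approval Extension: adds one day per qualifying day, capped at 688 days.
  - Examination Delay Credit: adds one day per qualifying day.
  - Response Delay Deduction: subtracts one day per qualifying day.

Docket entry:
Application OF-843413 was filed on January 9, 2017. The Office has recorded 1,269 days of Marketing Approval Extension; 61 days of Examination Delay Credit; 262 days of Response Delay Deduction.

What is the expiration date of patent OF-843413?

Base term: filing date + 23 years → 9 January 2040.
Marketing Approval Extension: 1269 days claimed exceeds the 688-day cap, so +688 days → 27 November 2041.
Examination Delay Credit: +61 days → 27 January 2042.
Response Delay Deduction: −262 days → 10 May 2041.

May 10, 2041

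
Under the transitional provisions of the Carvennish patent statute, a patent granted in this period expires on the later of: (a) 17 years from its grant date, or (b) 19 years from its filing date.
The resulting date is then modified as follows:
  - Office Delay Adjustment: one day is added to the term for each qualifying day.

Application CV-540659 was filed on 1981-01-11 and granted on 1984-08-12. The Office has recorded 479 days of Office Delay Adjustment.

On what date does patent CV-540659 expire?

December 4, 2002

(a) grant + 17 years → 12 August 2001.
(b) filing + 19 years → 11 January 2000.
Later of the two: 12 August 2001.
Office Delay Adjustment: +479 days → 4 December 2002.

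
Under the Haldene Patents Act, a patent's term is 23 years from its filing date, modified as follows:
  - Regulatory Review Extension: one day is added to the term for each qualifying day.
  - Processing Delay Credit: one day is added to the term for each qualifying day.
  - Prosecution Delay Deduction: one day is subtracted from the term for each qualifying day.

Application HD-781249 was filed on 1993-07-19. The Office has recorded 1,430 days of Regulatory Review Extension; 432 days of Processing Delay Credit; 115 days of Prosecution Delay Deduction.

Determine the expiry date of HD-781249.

2021-05-01

Base term: filing date + 23 years → 19 July 2016.
Regulatory Review Extension: +1430 days → 18 June 2020.
Processing Delay Credit: +432 days → 24 August 2021.
Prosecution Delay Deduction: −115 days → 1 May 2021.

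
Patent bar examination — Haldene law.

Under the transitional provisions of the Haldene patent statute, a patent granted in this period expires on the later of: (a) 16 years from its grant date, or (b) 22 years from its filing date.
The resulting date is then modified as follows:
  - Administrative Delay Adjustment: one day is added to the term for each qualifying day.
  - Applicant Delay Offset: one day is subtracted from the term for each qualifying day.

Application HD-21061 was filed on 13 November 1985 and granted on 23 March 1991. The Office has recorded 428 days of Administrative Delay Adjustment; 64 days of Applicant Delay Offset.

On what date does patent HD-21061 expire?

(a) grant + 16 years → 23 March 2007.
(b) filing + 22 years → 13 November 2007.
Later of the two: 13 November 2007.
Administrative Delay Adjustment: +428 days → 14 January 2009.
Applicant Delay Offset: −64 days → 11 November 2008.

November 11, 2008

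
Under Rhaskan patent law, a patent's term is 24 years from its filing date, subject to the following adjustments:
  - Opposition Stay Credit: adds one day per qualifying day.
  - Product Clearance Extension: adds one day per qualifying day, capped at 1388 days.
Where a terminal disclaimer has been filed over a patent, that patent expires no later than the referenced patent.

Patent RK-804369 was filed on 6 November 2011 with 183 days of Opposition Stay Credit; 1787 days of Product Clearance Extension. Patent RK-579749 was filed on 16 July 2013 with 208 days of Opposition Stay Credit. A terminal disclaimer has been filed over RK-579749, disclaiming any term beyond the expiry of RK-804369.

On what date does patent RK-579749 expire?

Natural term of RK-579749:
  Base: filing + 24 years → 16 July 2037.
  Opposition Stay Credit: +208 days → 9 February 2038.
Expiry of referenced patent RK-804369:
  Base: filing + 24 years → 6 November 2035.
  Opposition Stay Credit: +183 days → 7 May 2036.
  Product Clearance Extension: 1787 days claimed exceeds the 1388-day cap, so +1388 days → 24 February 2040.
Terminal disclaimer: RK-579749 expires on the earlier of 9 February 2038 and 24 February 2040.

2038-02-09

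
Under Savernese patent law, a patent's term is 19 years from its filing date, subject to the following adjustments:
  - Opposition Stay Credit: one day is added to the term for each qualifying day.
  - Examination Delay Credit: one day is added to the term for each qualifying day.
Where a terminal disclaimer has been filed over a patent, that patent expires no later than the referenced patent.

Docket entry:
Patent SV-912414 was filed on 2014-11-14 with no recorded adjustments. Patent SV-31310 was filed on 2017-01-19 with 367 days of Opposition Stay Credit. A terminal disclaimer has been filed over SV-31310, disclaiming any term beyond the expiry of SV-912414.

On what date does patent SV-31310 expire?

November 14, 2033

Natural term of SV-31310:
  Base: filing + 19 years → 19 January 2036.
  Opposition Stay Credit: +367 days → 20 January 2037.
Expiry of referenced patent SV-912414:
  Base: filing + 19 years → 14 November 2033.
Terminal disclaimer: SV-31310 expires on the earlier of 20 January 2037 and 14 November 2033.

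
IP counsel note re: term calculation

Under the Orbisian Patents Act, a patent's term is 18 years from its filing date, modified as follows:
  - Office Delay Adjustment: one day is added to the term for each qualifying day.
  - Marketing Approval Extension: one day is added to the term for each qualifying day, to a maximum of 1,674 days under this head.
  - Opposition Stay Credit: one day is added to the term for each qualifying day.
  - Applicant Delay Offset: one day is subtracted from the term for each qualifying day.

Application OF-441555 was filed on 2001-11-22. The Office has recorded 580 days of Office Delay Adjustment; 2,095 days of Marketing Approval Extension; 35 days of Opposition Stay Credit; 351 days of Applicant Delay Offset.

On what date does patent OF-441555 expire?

March 13, 2025

Base term: filing date + 18 years → 22 November 2019.
Office Delay Adjustment: +580 days → 24 June 2021.
Marketing Approval Extension: 2095 days claimed exceeds the 1674-day cap, so +1674 days → 23 January 2026.
Opposition Stay Credit: +35 days → 27 February 2026.
Applicant Delay Offset: −351 days → 13 March 2025.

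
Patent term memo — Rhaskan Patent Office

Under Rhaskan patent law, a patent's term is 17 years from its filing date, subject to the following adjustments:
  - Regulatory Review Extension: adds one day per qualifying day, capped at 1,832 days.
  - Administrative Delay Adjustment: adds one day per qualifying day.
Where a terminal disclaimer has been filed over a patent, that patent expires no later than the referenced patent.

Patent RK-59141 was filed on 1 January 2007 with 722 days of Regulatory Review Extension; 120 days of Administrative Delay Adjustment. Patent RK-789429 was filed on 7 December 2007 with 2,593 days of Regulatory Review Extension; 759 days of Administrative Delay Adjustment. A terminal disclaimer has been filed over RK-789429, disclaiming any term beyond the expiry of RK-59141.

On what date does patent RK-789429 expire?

Natural term of RK-789429:
  Base: filing + 17 years → 7 December 2024.
  Regulatory Review Extension: 2593 days claimed exceeds the 1832-day cap, so +1832 days → 13 December 2029.
  Administrative Delay Adjustment: +759 days → 11 January 2032.
Expiry of referenced patent RK-59141:
  Base: filing + 17 years → 1 January 2024.
  Regulatory Review Extension: 722 days (within the 1832-day cap) → +722 days → 23 December 2025.
  Administrative Delay Adjustment: +120 days → 22 April 2026.
Terminal disclaimer: RK-789429 expires on the earlier of 11 January 2032 and 22 April 2026.

2026-04-22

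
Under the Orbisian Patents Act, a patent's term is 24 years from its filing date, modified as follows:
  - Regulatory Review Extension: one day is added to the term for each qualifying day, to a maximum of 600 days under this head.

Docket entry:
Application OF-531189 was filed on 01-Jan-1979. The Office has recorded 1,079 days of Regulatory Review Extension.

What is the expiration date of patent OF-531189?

Base term: filing date + 24 years → 1 January 2003.
Regulatory Review Extension: 1079 days claimed exceeds the 600-day cap, so +600 days → 23 August 2004.

August 23, 2004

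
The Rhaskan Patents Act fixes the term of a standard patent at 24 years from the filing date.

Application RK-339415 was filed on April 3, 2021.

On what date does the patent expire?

Filing date + 24 years → 3 April 2045.

2045-04-03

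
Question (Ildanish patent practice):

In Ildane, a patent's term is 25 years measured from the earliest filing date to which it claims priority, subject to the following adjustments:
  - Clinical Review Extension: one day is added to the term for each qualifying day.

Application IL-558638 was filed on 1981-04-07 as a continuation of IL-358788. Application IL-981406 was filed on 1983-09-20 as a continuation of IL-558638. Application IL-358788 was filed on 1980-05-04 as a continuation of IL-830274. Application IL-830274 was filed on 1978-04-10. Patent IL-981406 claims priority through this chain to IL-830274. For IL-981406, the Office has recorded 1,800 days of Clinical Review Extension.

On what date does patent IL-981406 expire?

2008-03-14

Earliest priority filing: 10 April 1978.
Base term: 10 April 1978 + 25 years → 10 April 2003.
Clinical Review Extension: +1800 days → 14 March 2008.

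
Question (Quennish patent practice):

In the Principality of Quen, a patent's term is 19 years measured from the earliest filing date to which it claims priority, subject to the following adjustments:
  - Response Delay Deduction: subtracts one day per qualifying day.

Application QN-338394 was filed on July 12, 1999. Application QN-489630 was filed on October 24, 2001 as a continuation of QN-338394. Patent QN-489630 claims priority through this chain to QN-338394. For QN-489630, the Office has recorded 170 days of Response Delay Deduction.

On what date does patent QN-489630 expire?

2018-01-23

Earliest priority filing: 12 July 1999.
Base term: 12 July 1999 + 19 years → 12 July 2018.
Response Delay Deduction: −170 days → 23 January 2018.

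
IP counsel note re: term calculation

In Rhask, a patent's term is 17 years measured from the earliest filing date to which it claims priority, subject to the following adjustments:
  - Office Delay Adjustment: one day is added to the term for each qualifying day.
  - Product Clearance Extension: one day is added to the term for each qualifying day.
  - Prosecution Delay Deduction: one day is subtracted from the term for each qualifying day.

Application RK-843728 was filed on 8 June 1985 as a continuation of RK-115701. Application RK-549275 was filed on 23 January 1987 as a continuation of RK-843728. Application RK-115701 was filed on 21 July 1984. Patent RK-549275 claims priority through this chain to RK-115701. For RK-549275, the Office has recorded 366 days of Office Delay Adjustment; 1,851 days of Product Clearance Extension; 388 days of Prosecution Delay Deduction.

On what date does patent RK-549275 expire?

2006-07-24

Earliest priority filing: 21 July 1984.
Base term: 21 July 1984 + 17 years → 21 July 2001.
Office Delay Adjustment: +366 days → 22 July 2002.
Product Clearance Extension: +1851 days → 16 August 2007.
Prosecution Delay Deduction: −388 days → 24 July 2006.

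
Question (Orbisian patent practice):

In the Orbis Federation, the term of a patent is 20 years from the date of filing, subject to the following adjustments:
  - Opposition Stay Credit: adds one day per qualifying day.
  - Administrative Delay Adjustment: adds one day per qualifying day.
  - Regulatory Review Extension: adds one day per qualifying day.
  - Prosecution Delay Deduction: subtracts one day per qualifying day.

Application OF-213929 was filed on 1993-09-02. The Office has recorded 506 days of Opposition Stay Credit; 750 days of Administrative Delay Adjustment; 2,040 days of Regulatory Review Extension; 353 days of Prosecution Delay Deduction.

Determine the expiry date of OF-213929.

Base term: filing date + 20 years → 2 September 2013.
Opposition Stay Credit: +506 days → 21 January 2015.
Administrative Delay Adjustment: +750 days → 9 February 2017.
Regulatory Review Extension: +2040 days → 11 September 2022.
Prosecution Delay Deduction: −353 days → 23 September 2021.

September 23, 2021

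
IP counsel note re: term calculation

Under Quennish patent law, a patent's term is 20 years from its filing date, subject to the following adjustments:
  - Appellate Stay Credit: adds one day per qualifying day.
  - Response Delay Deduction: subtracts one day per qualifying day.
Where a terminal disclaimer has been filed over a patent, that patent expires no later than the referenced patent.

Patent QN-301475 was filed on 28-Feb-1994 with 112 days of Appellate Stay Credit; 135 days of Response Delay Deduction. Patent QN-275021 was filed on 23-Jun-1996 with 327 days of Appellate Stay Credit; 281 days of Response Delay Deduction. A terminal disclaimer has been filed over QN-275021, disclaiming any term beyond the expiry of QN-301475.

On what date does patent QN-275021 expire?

Natural term of QN-275021:
  Base: filing + 20 years → 23 June 2016.
  Appellate Stay Credit: +327 days → 16 May 2017.
  Response Delay Deduction: −281 days → 8 August 2016.
Expiry of referenced patent QN-301475:
  Base: filing + 20 years → 28 February 2014.
  Appellate Stay Credit: +112 days → 20 June 2014.
  Response Delay Deduction: −135 days → 5 February 2014.
Terminal disclaimer: QN-275021 expires on the earlier of 8 August 2016 and 5 February 2014.

2014-02-05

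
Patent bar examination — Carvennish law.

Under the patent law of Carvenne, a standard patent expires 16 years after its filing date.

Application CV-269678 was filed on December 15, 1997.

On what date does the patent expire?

2013-12-15

Filing date + 16 years → 15 December 2013.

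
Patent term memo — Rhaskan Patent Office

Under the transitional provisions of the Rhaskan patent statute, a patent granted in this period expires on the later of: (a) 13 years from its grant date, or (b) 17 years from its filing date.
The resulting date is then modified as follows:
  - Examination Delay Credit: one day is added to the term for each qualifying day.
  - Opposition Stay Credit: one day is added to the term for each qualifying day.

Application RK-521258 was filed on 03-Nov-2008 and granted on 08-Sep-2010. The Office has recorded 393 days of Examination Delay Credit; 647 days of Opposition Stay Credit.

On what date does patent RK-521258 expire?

(a) grant + 13 years → 8 September 2023.
(b) filing + 17 years → 3 November 2025.
Later of the two: 3 November 2025.
Examination Delay Credit: +393 days → 1 December 2026.
Opposition Stay Credit: +647 days → 8 September 2028.

2028-09-08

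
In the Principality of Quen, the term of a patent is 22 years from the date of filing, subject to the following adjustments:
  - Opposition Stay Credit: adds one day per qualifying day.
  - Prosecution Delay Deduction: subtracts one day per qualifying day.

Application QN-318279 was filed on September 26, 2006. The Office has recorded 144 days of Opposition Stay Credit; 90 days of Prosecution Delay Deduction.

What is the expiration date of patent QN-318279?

November 19, 2028

Base term: filing date + 22 years → 26 September 2028.
Opposition Stay Credit: +144 days → 17 February 2029.
Prosecution Delay Deduction: −90 days → 19 November 2028.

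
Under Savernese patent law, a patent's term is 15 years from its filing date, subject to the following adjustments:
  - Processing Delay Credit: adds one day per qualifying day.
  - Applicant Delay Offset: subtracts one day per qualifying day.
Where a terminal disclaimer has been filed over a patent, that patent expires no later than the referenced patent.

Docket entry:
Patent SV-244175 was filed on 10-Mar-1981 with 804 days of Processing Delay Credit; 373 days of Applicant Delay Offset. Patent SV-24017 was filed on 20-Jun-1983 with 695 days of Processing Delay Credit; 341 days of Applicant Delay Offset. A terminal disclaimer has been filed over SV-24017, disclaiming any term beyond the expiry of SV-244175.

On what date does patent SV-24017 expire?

Natural term of SV-24017:
  Base: filing + 15 years → 20 June 1998.
  Processing Delay Credit: +695 days → 15 May 2000.
  Applicant Delay Offset: −341 days → 9 June 1999.
Expiry of referenced patent SV-244175:
  Base: filing + 15 years → 10 March 1996.
  Processing Delay Credit: +804 days → 23 May 1998.
  Applicant Delay Offset: −373 days → 15 May 1997.
Terminal disclaimer: SV-24017 expires on the earlier of 9 June 1999 and 15 May 1997.

May 15, 1997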